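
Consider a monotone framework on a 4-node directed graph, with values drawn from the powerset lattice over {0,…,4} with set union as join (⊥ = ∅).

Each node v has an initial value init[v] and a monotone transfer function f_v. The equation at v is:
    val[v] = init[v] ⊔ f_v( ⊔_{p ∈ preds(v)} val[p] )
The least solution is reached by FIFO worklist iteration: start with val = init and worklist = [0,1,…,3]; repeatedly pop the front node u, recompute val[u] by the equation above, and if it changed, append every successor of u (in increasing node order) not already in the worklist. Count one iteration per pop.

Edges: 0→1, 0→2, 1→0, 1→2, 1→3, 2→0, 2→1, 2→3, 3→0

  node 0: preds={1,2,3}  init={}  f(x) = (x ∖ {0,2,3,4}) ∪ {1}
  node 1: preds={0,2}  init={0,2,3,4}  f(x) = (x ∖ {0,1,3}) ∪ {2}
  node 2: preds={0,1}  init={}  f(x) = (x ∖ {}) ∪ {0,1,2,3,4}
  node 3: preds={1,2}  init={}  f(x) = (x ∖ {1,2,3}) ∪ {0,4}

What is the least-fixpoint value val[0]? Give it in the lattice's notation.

Worklist (6 pops):
  #1 pop 0: in={0,2,3,4} → {1} (was {}); enqueue []
  #2 pop 1: in={1} → {0,2,3,4} (no change)
  #3 pop 2: in={0,1,2,3,4} → {0,1,2,3,4} (was {}); enqueue [0,1]
  #4 pop 3: in={0,1,2,3,4} → {0,4} (was {}); enqueue []
  #5 pop 0: in={0,1,2,3,4} → {1} (no change)
  #6 pop 1: in={0,1,2,3,4} → {0,2,3,4} (no change)

Fixpoint:
  val[0] = {1}
  val[1] = {0,2,3,4}
  val[2] = {0,1,2,3,4}
  val[3] = {0,4}

{1}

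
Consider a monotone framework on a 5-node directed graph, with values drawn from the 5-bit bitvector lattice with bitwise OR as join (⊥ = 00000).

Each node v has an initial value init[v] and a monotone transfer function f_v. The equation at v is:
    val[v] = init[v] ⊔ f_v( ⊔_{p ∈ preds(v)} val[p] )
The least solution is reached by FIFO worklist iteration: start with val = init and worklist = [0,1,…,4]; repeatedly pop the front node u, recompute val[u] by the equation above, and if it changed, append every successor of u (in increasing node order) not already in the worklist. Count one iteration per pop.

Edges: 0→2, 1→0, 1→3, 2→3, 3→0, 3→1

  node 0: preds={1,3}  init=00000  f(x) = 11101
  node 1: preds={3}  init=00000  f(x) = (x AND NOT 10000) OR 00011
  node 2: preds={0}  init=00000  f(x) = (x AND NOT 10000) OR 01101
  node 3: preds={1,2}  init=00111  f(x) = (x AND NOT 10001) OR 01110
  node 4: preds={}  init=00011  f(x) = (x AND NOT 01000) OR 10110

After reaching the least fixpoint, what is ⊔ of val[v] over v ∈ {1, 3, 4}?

11111

Worklist (9 pops):
  #1 pop 0: in=00111 → 11101 (was 00000); enqueue []
  #2 pop 1: in=00111 → 00111 (was 00000); enqueue [0]
  #3 pop 2: in=11101 → 01101 (was 00000); enqueue []
  #4 pop 3: in=01111 → 01111 (was 00111); enqueue [1]
  #5 pop 4: in=00000 → 10111 (was 00011); enqueue []
  #6 pop 0: in=01111 → 11101 (no change)
  #7 pop 1: in=01111 → 01111 (was 00111); enqueue [0,3]
  #8 pop 0: in=01111 → 11101 (no change)
  #9 pop 3: in=01111 → 01111 (no change)

Fixpoint:
  val[0] = 11101
  val[1] = 01111
  val[2] = 01101
  val[3] = 01111
  val[4] = 10111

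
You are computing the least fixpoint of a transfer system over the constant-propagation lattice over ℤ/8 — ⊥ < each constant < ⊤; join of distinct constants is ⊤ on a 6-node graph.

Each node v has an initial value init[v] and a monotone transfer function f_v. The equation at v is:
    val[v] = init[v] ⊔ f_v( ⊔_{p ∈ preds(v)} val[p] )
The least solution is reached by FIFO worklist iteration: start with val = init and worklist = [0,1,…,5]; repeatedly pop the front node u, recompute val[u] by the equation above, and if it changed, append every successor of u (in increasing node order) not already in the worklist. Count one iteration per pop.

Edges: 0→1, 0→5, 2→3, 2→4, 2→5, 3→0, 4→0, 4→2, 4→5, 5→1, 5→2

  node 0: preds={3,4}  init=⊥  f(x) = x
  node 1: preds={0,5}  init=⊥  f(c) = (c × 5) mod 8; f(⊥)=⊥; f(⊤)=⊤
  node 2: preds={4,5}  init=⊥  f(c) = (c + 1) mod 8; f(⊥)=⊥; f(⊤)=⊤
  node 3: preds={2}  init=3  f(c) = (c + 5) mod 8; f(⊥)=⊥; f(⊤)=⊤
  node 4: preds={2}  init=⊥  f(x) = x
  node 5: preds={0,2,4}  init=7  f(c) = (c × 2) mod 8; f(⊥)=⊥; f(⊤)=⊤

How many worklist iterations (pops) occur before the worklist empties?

Worklist (15 pops):
  #1 pop 0: in=3 → 3 (was ⊥); enqueue []
  #2 pop 1: in=⊤ → ⊤ (was ⊥); enqueue []
  #3 pop 2: in=7 → 0 (was ⊥); enqueue []
  #4 pop 3: in=0 → ⊤ (was 3); enqueue [0]
  #5 pop 4: in=0 → 0 (was ⊥); enqueue [2]
  #6 pop 5: in=⊤ → ⊤ (was 7); enqueue [1]
  #7 pop 0: in=⊤ → ⊤ (was 3); enqueue [5]
  #8 pop 2: in=⊤ → ⊤ (was 0); enqueue [3,4]
  #9 pop 1: in=⊤ → ⊤ (no change)
  #10 pop 5: in=⊤ → ⊤ (no change)
  #11 pop 3: in=⊤ → ⊤ (no change)
  #12 pop 4: in=⊤ → ⊤ (was 0); enqueue [0,2,5]
  #13 pop 0: in=⊤ → ⊤ (no change)
  #14 pop 2: in=⊤ → ⊤ (no change)
  #15 pop 5: in=⊤ → ⊤ (no change)

Fixpoint:
  val[0] = ⊤
  val[1] = ⊤
  val[2] = ⊤
  val[3] = ⊤
  val[4] = ⊤
  val[5] = ⊤

15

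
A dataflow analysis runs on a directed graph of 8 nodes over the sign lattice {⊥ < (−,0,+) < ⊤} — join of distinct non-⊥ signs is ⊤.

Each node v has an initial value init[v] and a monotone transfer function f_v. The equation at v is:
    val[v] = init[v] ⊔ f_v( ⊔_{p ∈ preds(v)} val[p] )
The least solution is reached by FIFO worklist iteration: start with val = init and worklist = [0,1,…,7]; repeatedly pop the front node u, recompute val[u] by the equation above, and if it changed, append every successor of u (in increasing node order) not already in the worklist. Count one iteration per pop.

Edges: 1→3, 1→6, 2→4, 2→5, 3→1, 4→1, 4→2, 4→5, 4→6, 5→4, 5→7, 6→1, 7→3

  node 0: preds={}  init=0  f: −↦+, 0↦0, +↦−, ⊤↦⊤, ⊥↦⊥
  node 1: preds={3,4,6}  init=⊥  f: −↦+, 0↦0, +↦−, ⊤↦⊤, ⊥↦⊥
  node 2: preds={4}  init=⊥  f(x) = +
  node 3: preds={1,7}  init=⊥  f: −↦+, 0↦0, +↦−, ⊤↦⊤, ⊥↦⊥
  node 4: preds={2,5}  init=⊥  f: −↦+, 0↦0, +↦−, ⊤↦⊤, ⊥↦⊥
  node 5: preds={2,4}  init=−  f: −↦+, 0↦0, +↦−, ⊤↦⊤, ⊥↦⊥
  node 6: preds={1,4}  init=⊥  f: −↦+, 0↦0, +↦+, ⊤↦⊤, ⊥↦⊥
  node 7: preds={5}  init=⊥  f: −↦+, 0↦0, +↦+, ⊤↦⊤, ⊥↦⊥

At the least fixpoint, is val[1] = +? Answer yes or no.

no

Worklist (14 pops):
  #1 pop 0: in=⊥ → 0 (no change)
  #2 pop 1: in=⊥ → ⊥ (no change)
  #3 pop 2: in=⊥ → + (was ⊥); enqueue []
  #4 pop 3: in=⊥ → ⊥ (no change)
  #5 pop 4: in=⊤ → ⊤ (was ⊥); enqueue [1,2]
  #6 pop 5: in=⊤ → ⊤ (was −); enqueue [4]
  #7 pop 6: in=⊤ → ⊤ (was ⊥); enqueue []
  #8 pop 7: in=⊤ → ⊤ (was ⊥); enqueue [3]
  #9 pop 1: in=⊤ → ⊤ (was ⊥); enqueue [6]
  #10 pop 2: in=⊤ → + (no change)
  #11 pop 4: in=⊤ → ⊤ (no change)
  #12 pop 3: in=⊤ → ⊤ (was ⊥); enqueue [1]
  #13 pop 6: in=⊤ → ⊤ (no change)
  #14 pop 1: in=⊤ → ⊤ (no change)

Fixpoint:
  val[0] = 0
  val[1] = ⊤
  val[2] = +
  val[3] = ⊤
  val[4] = ⊤
  val[5] = ⊤
  val[6] = ⊤
  val[7] = ⊤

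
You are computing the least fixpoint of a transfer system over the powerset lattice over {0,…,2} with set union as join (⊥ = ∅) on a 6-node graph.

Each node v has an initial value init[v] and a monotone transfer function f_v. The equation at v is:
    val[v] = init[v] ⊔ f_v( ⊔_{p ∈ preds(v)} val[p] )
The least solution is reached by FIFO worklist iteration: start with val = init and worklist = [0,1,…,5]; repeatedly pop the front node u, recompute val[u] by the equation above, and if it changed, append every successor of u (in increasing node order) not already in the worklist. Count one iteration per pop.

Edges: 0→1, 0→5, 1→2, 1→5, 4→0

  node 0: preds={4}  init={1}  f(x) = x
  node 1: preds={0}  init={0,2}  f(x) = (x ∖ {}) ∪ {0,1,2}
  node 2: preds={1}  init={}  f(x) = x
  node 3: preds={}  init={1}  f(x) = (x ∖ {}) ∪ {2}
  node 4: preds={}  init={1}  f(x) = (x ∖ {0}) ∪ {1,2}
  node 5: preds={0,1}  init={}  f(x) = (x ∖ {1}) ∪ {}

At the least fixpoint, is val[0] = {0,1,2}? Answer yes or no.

no

Worklist (9 pops):
  #1 pop 0: in={1} → {1} (no change)
  #2 pop 1: in={1} → {0,1,2} (was {0,2}); enqueue []
  #3 pop 2: in={0,1,2} → {0,1,2} (was {}); enqueue []
  #4 pop 3: in={} → {1,2} (was {1}); enqueue []
  #5 pop 4: in={} → {1,2} (was {1}); enqueue [0]
  #6 pop 5: in={0,1,2} → {0,2} (was {}); enqueue []
  #7 pop 0: in={1,2} → {1,2} (was {1}); enqueue [1,5]
  #8 pop 1: in={1,2} → {0,1,2} (no change)
  #9 pop 5: in={0,1,2} → {0,2} (no change)

Fixpoint:
  val[0] = {1,2}
  val[1] = {0,1,2}
  val[2] = {0,1,2}
  val[3] = {1,2}
  val[4] = {1,2}
  val[5] = {0,2}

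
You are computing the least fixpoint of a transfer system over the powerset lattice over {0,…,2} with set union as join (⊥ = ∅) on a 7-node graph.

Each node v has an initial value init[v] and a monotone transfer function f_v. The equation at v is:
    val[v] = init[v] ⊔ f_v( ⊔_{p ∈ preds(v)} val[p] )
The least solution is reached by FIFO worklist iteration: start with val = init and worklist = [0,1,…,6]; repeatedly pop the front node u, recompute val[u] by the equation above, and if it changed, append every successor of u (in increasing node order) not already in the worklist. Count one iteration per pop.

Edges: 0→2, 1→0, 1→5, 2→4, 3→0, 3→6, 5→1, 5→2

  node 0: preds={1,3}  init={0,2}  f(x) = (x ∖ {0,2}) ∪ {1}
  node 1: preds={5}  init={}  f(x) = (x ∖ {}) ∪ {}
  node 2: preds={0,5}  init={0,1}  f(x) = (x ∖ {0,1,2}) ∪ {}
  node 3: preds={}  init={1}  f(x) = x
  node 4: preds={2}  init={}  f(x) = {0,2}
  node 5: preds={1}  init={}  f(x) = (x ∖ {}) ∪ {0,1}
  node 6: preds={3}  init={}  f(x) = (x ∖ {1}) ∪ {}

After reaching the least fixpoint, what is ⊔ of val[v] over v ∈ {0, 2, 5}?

{0,1,2}

Iteration log — 11 steps:
  step 1. node 0  ⊔preds={1}  new={0,1,2}  old={0,2}  +wl: 
  step 2. node 1  ⊔preds={}  new={}  stable
  step 3. node 2  ⊔preds={0,1,2}  new={0,1}  stable
  step 4. node 3  ⊔preds={}  new={1}  stable
  step 5. node 4  ⊔preds={0,1}  new={0,2}  old={}  +wl: 
  step 6. node 5  ⊔preds={}  new={0,1}  old={}  +wl: 1,2
  step 7. node 6  ⊔preds={1}  new={}  stable
  step 8. node 1  ⊔preds={0,1}  new={0,1}  old={}  +wl: 0,5
  step 9. node 2  ⊔preds={0,1,2}  new={0,1}  stable
  step 10. node 0  ⊔preds={0,1}  new={0,1,2}  stable
  step 11. node 5  ⊔preds={0,1}  new={0,1}  stable

Least fixpoint reached:
  node 0: {0,1,2}
  node 1: {0,1}
  node 2: {0,1}
  node 3: {1}
  node 4: {0,2}
  node 5: {0,1}
  node 6: {}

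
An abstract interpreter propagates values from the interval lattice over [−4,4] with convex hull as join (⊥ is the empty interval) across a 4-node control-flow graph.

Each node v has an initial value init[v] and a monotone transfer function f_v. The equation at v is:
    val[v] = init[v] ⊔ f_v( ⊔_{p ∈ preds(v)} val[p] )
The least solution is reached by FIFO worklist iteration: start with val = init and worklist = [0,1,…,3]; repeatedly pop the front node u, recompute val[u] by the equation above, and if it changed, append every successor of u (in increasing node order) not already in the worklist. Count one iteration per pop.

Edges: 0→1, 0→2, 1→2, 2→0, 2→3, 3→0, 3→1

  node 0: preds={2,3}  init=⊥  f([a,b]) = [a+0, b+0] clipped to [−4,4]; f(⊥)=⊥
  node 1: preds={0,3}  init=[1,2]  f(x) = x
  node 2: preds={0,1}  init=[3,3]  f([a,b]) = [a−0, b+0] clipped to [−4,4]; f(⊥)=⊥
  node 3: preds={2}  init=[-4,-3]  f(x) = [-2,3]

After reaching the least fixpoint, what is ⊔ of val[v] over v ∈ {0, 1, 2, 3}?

Iteration log — 6 steps:
  step 1. node 0  ⊔preds=[-4,3]  new=[-4,3]  old=⊥  +wl: 
  step 2. node 1  ⊔preds=[-4,3]  new=[-4,3]  old=[1,2]  +wl: 
  step 3. node 2  ⊔preds=[-4,3]  new=[-4,3]  old=[3,3]  +wl: 0
  step 4. node 3  ⊔preds=[-4,3]  new=[-4,3]  old=[-4,-3]  +wl: 1
  step 5. node 0  ⊔preds=[-4,3]  new=[-4,3]  stable
  step 6. node 1  ⊔preds=[-4,3]  new=[-4,3]  stable

Least fixpoint reached:
  node 0: [-4,3]
  node 1: [-4,3]
  node 2: [-4,3]
  node 3: [-4,3]

[-4,3]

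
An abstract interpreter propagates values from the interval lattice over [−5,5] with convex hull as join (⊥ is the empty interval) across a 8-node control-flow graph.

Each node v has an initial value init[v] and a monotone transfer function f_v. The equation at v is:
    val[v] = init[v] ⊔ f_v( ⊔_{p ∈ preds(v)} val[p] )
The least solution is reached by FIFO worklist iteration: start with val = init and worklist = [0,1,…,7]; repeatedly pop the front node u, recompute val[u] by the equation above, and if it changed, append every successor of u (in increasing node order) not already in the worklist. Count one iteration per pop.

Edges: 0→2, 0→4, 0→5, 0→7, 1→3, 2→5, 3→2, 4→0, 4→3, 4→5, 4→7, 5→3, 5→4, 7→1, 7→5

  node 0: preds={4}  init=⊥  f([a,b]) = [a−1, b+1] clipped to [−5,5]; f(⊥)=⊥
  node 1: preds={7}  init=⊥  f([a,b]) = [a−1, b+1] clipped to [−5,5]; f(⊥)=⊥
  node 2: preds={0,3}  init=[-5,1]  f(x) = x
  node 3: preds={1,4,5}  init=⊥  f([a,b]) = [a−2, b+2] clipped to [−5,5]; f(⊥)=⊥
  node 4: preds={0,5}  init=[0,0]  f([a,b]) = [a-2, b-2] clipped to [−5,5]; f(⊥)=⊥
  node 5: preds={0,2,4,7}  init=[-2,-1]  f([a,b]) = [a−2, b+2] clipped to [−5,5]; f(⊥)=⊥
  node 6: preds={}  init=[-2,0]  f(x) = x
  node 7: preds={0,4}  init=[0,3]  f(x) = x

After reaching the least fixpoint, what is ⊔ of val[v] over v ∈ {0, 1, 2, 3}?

[-5,5]

Worklist (26 pops):
  #1 pop 0: in=[0,0] → [-1,1] (was ⊥); enqueue []
  #2 pop 1: in=[0,3] → [-1,4] (was ⊥); enqueue []
  #3 pop 2: in=[-1,1] → [-5,1] (no change)
  #4 pop 3: in=[-2,4] → [-4,5] (was ⊥); enqueue [2]
  #5 pop 4: in=[-2,1] → [-4,0] (was [0,0]); enqueue [0,3]
  #6 pop 5: in=[-5,3] → [-5,5] (was [-2,-1]); enqueue [4]
  #7 pop 6: in=⊥ → [-2,0] (no change)
  #8 pop 7: in=[-4,1] → [-4,3] (was [0,3]); enqueue [1,5]
  #9 pop 2: in=[-4,5] → [-5,5] (was [-5,1]); enqueue []
  #10 pop 0: in=[-4,0] → [-5,1] (was [-1,1]); enqueue [2,7]
  #11 pop 3: in=[-5,5] → [-5,5] (was [-4,5]); enqueue []
  #12 pop 4: in=[-5,5] → [-5,3] (was [-4,0]); enqueue [0,3]
  #13 pop 1: in=[-4,3] → [-5,4] (was [-1,4]); enqueue []
  #14 pop 5: in=[-5,5] → [-5,5] (no change)
  #15 pop 2: in=[-5,5] → [-5,5] (no change)
  #16 pop 7: in=[-5,3] → [-5,3] (was [-4,3]); enqueue [1,5]
  #17 pop 0: in=[-5,3] → [-5,4] (was [-5,1]); enqueue [2,4,7]
  #18 pop 3: in=[-5,5] → [-5,5] (no change)
  #19 pop 1: in=[-5,3] → [-5,4] (no change)
  #20 pop 5: in=[-5,5] → [-5,5] (no change)
  #21 pop 2: in=[-5,5] → [-5,5] (no change)
  #22 pop 4: in=[-5,5] → [-5,3] (no change)
  #23 pop 7: in=[-5,4] → [-5,4] (was [-5,3]); enqueue [1,5]
  #24 pop 1: in=[-5,4] → [-5,5] (was [-5,4]); enqueue [3]
  #25 pop 5: in=[-5,5] → [-5,5] (no change)
  #26 pop 3: in=[-5,5] → [-5,5] (no change)

Fixpoint:
  val[0] = [-5,4]
  val[1] = [-5,5]
  val[2] = [-5,5]
  val[3] = [-5,5]
  val[4] = [-5,3]
  val[5] = [-5,5]
  val[6] = [-2,0]
  val[7] = [-5,4]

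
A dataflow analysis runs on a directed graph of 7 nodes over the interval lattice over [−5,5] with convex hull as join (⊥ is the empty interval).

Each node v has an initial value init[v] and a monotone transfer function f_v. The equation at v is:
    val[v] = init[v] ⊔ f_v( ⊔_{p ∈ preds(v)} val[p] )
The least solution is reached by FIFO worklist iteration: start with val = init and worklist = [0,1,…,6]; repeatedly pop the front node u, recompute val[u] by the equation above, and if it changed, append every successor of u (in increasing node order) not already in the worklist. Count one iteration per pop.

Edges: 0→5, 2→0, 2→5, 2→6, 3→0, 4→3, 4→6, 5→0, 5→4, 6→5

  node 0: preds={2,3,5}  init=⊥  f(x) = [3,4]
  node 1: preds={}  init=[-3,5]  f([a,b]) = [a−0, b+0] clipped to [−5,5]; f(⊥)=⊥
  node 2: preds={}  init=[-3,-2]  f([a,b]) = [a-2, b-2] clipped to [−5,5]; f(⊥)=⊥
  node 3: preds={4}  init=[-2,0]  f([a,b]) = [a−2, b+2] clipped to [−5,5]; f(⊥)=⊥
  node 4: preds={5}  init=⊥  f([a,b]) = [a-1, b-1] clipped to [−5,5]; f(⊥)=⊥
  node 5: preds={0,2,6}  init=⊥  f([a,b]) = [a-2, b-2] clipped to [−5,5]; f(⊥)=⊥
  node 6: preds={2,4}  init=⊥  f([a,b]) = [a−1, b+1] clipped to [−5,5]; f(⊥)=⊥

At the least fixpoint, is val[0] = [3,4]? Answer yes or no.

yes

Trace (14 dequeues):
  [1] u=0 | in [-3,0] | out [3,4] | prev ⊥ | push {}
  [2] u=1 | in ⊥ | out [-3,5] | ==
  [3] u=2 | in ⊥ | out [-3,-2] | ==
  [4] u=3 | in ⊥ | out [-2,0] | ==
  [5] u=4 | in ⊥ | out ⊥ | ==
  [6] u=5 | in [-3,4] | out [-5,2] | prev ⊥ | push {0,4}
  [7] u=6 | in [-3,-2] | out [-4,-1] | prev ⊥ | push {5}
  [8] u=0 | in [-5,2] | out [3,4] | ==
  [9] u=4 | in [-5,2] | out [-5,1] | prev ⊥ | push {3,6}
  [10] u=5 | in [-4,4] | out [-5,2] | ==
  [11] u=3 | in [-5,1] | out [-5,3] | prev [-2,0] | push {0}
  [12] u=6 | in [-5,1] | out [-5,2] | prev [-4,-1] | push {5}
  [13] u=0 | in [-5,3] | out [3,4] | ==
  [14] u=5 | in [-5,4] | out [-5,2] | ==

Converged values:
  [0] [3,4]
  [1] [-3,5]
  [2] [-3,-2]
  [3] [-5,3]
  [4] [-5,1]
  [5] [-5,2]
  [6] [-5,2]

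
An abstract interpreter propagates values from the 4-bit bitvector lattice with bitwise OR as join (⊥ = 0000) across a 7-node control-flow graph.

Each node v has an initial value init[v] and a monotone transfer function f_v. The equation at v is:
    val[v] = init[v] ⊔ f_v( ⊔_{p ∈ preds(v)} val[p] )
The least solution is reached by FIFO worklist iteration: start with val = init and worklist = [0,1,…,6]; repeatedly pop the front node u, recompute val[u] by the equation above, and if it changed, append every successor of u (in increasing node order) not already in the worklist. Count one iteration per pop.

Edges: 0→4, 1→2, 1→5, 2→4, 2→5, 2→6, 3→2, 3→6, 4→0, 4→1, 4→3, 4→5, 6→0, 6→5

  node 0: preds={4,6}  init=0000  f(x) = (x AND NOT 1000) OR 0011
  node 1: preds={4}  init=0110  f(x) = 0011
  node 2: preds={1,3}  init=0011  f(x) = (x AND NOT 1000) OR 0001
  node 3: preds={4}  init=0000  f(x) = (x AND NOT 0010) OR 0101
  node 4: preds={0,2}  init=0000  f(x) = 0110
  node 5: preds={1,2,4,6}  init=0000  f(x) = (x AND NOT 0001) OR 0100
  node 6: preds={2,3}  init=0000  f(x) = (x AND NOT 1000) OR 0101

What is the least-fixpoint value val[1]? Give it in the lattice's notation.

0111

Iteration log — 13 steps:
  step 1. node 0  ⊔preds=0000  new=0011  old=0000  +wl: 
  step 2. node 1  ⊔preds=0000  new=0111  old=0110  +wl: 
  step 3. node 2  ⊔preds=0111  new=0111  old=0011  +wl: 
  step 4. node 3  ⊔preds=0000  new=0101  old=0000  +wl: 2
  step 5. node 4  ⊔preds=0111  new=0110  old=0000  +wl: 0,1,3
  step 6. node 5  ⊔preds=0111  new=0110  old=0000  +wl: 
  step 7. node 6  ⊔preds=0111  new=0111  old=0000  +wl: 5
  step 8. node 2  ⊔preds=0111  new=0111  stable
  step 9. node 0  ⊔preds=0111  new=0111  old=0011  +wl: 4
  step 10. node 1  ⊔preds=0110  new=0111  stable
  step 11. node 3  ⊔preds=0110  new=0101  stable
  step 12. node 5  ⊔preds=0111  new=0110  stable
  step 13. node 4  ⊔preds=0111  new=0110  stable

Least fixpoint reached:
  node 0: 0111
  node 1: 0111
  node 2: 0111
  node 3: 0101
  node 4: 0110
  node 5: 0110
  node 6: 0111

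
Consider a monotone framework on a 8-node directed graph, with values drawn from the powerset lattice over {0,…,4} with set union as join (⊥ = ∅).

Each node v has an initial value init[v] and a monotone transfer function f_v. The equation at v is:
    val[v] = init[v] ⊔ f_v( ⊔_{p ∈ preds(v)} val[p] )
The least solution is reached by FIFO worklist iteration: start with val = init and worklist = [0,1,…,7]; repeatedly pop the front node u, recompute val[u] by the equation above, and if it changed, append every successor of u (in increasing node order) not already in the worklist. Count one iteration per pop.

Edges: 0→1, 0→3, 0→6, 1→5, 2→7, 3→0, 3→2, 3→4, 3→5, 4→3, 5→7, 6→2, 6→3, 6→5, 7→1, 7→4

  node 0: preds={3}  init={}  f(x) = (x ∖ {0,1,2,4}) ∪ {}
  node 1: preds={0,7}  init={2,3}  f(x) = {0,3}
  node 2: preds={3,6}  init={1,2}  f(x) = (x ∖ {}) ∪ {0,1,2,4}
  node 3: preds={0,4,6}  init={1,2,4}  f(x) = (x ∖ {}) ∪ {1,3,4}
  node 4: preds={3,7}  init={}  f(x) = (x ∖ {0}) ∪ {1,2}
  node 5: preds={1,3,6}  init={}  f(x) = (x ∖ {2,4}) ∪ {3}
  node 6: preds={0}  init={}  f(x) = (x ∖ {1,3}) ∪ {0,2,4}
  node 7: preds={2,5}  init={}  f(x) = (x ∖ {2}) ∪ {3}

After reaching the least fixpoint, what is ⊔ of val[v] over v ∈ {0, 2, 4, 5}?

{0,1,2,3,4}

Worklist (18 pops):
  #1 pop 0: in={1,2,4} → {} (no change)
  #2 pop 1: in={} → {0,2,3} (was {2,3}); enqueue []
  #3 pop 2: in={1,2,4} → {0,1,2,4} (was {1,2}); enqueue []
  #4 pop 3: in={} → {1,2,3,4} (was {1,2,4}); enqueue [0,2]
  #5 pop 4: in={1,2,3,4} → {1,2,3,4} (was {}); enqueue [3]
  #6 pop 5: in={0,1,2,3,4} → {0,1,3} (was {}); enqueue []
  #7 pop 6: in={} → {0,2,4} (was {}); enqueue [5]
  #8 pop 7: in={0,1,2,3,4} → {0,1,3,4} (was {}); enqueue [1,4]
  #9 pop 0: in={1,2,3,4} → {3} (was {}); enqueue [6]
  #10 pop 2: in={0,1,2,3,4} → {0,1,2,3,4} (was {0,1,2,4}); enqueue [7]
  #11 pop 3: in={0,1,2,3,4} → {0,1,2,3,4} (was {1,2,3,4}); enqueue [0,2]
  #12 pop 5: in={0,1,2,3,4} → {0,1,3} (no change)
  #13 pop 1: in={0,1,3,4} → {0,2,3} (no change)
  #14 pop 4: in={0,1,2,3,4} → {1,2,3,4} (no change)
  #15 pop 6: in={3} → {0,2,4} (no change)
  #16 pop 7: in={0,1,2,3,4} → {0,1,3,4} (no change)
  #17 pop 0: in={0,1,2,3,4} → {3} (no change)
  #18 pop 2: in={0,1,2,3,4} → {0,1,2,3,4} (no change)

Fixpoint:
  val[0] = {3}
  val[1] = {0,2,3}
  val[2] = {0,1,2,3,4}
  val[3] = {0,1,2,3,4}
  val[4] = {1,2,3,4}
  val[5] = {0,1,3}
  val[6] = {0,2,4}
  val[7] = {0,1,3,4}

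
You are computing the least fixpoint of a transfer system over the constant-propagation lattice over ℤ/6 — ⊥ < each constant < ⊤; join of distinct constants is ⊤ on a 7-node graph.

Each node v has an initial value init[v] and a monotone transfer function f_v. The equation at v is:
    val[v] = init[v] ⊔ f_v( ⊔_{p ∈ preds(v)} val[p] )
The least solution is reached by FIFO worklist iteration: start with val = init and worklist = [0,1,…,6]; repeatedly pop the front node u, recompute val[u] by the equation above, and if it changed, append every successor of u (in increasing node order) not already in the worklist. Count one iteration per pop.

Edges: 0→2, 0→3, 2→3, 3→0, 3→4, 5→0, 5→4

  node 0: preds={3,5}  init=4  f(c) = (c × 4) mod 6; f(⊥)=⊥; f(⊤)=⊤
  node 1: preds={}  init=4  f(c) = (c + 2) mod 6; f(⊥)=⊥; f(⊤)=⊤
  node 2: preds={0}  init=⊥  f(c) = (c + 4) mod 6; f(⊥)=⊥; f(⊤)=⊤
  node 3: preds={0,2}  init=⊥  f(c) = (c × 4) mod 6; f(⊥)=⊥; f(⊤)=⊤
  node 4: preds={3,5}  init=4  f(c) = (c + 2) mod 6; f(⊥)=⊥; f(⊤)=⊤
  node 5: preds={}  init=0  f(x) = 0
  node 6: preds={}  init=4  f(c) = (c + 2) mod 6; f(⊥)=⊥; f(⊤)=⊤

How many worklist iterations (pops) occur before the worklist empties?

8

Trace (8 dequeues):
  [1] u=0 | in 0 | out ⊤ | prev 4 | push {}
  [2] u=1 | in ⊥ | out 4 | ==
  [3] u=2 | in ⊤ | out ⊤ | prev ⊥ | push {}
  [4] u=3 | in ⊤ | out ⊤ | prev ⊥ | push {0}
  [5] u=4 | in ⊤ | out ⊤ | prev 4 | push {}
  [6] u=5 | in ⊥ | out 0 | ==
  [7] u=6 | in ⊥ | out 4 | ==
  [8] u=0 | in ⊤ | out ⊤ | ==

Converged values:
  [0] ⊤
  [1] 4
  [2] ⊤
  [3] ⊤
  [4] ⊤
  [5] 0
  [6] 4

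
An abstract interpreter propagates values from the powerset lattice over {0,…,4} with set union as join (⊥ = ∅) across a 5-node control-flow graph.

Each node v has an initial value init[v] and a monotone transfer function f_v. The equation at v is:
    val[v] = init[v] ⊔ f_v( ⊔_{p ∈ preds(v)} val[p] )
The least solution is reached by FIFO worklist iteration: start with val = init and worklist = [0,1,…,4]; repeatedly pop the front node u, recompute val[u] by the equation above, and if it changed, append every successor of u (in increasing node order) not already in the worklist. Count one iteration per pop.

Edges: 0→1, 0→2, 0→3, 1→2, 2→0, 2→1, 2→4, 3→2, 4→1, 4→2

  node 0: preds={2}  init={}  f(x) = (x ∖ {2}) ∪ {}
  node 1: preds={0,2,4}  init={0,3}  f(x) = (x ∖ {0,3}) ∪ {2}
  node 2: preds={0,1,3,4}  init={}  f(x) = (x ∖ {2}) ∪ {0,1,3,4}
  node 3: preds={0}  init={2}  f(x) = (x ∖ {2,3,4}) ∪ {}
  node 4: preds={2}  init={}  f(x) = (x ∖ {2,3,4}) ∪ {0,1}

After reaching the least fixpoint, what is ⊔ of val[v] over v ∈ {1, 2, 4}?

Worklist (10 pops):
  #1 pop 0: in={} → {} (no change)
  #2 pop 1: in={} → {0,2,3} (was {0,3}); enqueue []
  #3 pop 2: in={0,2,3} → {0,1,3,4} (was {}); enqueue [0,1]
  #4 pop 3: in={} → {2} (no change)
  #5 pop 4: in={0,1,3,4} → {0,1} (was {}); enqueue [2]
  #6 pop 0: in={0,1,3,4} → {0,1,3,4} (was {}); enqueue [3]
  #7 pop 1: in={0,1,3,4} → {0,1,2,3,4} (was {0,2,3}); enqueue []
  #8 pop 2: in={0,1,2,3,4} → {0,1,3,4} (no change)
  #9 pop 3: in={0,1,3,4} → {0,1,2} (was {2}); enqueue [2]
  #10 pop 2: in={0,1,2,3,4} → {0,1,3,4} (no change)

Fixpoint:
  val[0] = {0,1,3,4}
  val[1] = {0,1,2,3,4}
  val[2] = {0,1,3,4}
  val[3] = {0,1,2}
  val[4] = {0,1}

{0,1,2,3,4}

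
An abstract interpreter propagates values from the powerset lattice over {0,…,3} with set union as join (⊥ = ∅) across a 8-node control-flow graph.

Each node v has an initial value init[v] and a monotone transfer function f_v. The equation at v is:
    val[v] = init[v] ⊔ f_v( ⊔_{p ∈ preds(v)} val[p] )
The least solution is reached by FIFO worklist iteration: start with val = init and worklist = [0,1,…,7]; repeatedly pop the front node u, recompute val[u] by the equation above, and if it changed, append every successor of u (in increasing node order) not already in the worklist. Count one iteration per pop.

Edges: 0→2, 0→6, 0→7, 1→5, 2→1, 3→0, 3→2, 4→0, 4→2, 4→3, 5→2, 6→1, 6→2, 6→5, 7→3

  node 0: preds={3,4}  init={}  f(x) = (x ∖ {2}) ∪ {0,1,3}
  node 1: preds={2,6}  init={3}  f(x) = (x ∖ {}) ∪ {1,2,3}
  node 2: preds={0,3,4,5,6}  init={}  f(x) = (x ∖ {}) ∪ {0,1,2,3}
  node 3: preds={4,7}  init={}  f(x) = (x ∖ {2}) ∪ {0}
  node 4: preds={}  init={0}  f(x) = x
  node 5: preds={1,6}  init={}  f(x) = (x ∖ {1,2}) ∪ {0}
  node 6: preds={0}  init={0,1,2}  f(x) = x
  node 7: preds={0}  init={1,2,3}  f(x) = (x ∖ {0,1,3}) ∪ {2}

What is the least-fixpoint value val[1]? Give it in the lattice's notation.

Worklist (12 pops):
  #1 pop 0: in={0} → {0,1,3} (was {}); enqueue []
  #2 pop 1: in={0,1,2} → {0,1,2,3} (was {3}); enqueue []
  #3 pop 2: in={0,1,2,3} → {0,1,2,3} (was {}); enqueue [1]
  #4 pop 3: in={0,1,2,3} → {0,1,3} (was {}); enqueue [0,2]
  #5 pop 4: in={} → {0} (no change)
  #6 pop 5: in={0,1,2,3} → {0,3} (was {}); enqueue []
  #7 pop 6: in={0,1,3} → {0,1,2,3} (was {0,1,2}); enqueue [5]
  #8 pop 7: in={0,1,3} → {1,2,3} (no change)
  #9 pop 1: in={0,1,2,3} → {0,1,2,3} (no change)
  #10 pop 0: in={0,1,3} → {0,1,3} (no change)
  #11 pop 2: in={0,1,2,3} → {0,1,2,3} (no change)
  #12 pop 5: in={0,1,2,3} → {0,3} (no change)

Fixpoint:
  val[0] = {0,1,3}
  val[1] = {0,1,2,3}
  val[2] = {0,1,2,3}
  val[3] = {0,1,3}
  val[4] = {0}
  val[5] = {0,3}
  val[6] = {0,1,2,3}
  val[7] = {1,2,3}

{0,1,2,3}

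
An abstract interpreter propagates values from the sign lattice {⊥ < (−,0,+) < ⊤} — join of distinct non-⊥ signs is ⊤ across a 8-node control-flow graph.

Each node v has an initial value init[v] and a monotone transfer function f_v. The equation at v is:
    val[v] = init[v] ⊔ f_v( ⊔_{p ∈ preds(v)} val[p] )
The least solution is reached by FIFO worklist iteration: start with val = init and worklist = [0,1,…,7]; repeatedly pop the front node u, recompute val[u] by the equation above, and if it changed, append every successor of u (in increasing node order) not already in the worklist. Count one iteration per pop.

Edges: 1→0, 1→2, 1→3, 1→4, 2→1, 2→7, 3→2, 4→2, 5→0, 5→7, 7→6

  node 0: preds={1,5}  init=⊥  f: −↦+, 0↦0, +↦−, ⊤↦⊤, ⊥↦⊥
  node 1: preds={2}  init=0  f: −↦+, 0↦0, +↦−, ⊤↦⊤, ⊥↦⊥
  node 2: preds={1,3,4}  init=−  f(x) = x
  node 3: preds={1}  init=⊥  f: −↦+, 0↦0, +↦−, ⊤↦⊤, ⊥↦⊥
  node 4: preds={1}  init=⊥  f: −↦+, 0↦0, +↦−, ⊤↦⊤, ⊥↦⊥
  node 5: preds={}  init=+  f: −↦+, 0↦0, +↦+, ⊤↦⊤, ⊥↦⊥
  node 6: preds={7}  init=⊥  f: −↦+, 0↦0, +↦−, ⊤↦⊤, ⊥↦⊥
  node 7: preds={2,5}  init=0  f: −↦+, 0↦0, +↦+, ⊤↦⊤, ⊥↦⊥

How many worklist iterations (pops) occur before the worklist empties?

12

Trace (12 dequeues):
  [1] u=0 | in ⊤ | out ⊤ | prev ⊥ | push {}
  [2] u=1 | in − | out ⊤ | prev 0 | push {0}
  [3] u=2 | in ⊤ | out ⊤ | prev − | push {1}
  [4] u=3 | in ⊤ | out ⊤ | prev ⊥ | push {2}
  [5] u=4 | in ⊤ | out ⊤ | prev ⊥ | push {}
  [6] u=5 | in ⊥ | out + | ==
  [7] u=6 | in 0 | out 0 | prev ⊥ | push {}
  [8] u=7 | in ⊤ | out ⊤ | prev 0 | push {6}
  [9] u=0 | in ⊤ | out ⊤ | ==
  [10] u=1 | in ⊤ | out ⊤ | ==
  [11] u=2 | in ⊤ | out ⊤ | ==
  [12] u=6 | in ⊤ | out ⊤ | prev 0 | push {}

Converged values:
  [0] ⊤
  [1] ⊤
  [2] ⊤
  [3] ⊤
  [4] ⊤
  [5] +
  [6] ⊤
  [7] ⊤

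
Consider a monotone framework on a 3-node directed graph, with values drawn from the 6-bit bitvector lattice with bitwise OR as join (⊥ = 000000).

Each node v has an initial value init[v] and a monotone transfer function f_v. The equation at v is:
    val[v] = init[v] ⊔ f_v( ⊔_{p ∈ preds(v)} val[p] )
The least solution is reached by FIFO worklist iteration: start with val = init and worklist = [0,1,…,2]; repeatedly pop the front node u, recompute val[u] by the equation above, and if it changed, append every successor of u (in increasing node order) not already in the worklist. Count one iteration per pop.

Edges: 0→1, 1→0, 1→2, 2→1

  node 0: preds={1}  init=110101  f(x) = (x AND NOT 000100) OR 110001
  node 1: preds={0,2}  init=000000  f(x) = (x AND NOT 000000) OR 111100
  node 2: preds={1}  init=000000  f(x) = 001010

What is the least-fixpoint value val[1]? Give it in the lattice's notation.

111111

Worklist (8 pops):
  #1 pop 0: in=000000 → 110101 (no change)
  #2 pop 1: in=110101 → 111101 (was 000000); enqueue [0]
  #3 pop 2: in=111101 → 001010 (was 000000); enqueue [1]
  #4 pop 0: in=111101 → 111101 (was 110101); enqueue []
  #5 pop 1: in=111111 → 111111 (was 111101); enqueue [0,2]
  #6 pop 0: in=111111 → 111111 (was 111101); enqueue [1]
  #7 pop 2: in=111111 → 001010 (no change)
  #8 pop 1: in=111111 → 111111 (no change)

Fixpoint:
  val[0] = 111111
  val[1] = 111111
  val[2] = 001010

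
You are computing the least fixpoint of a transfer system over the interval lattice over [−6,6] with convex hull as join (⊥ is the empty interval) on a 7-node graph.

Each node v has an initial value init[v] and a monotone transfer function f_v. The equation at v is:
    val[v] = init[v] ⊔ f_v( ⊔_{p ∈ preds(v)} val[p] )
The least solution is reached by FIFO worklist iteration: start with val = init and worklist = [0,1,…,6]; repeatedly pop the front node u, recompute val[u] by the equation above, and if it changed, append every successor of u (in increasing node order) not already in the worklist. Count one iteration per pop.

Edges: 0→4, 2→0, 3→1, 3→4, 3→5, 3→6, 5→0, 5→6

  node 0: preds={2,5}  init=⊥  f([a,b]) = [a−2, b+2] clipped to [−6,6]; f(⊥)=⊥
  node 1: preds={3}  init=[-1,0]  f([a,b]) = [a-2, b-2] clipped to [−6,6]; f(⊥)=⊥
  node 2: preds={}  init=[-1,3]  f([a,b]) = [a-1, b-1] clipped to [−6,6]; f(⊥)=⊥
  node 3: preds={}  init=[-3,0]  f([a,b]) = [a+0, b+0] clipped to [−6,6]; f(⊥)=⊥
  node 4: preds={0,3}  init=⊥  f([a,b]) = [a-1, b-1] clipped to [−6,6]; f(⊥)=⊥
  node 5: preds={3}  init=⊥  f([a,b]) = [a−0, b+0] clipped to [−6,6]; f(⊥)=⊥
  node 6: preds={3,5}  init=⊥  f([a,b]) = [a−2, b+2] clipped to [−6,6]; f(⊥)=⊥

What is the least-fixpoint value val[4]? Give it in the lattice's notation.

Trace (9 dequeues):
  [1] u=0 | in [-1,3] | out [-3,5] | prev ⊥ | push {}
  [2] u=1 | in [-3,0] | out [-5,0] | prev [-1,0] | push {}
  [3] u=2 | in ⊥ | out [-1,3] | ==
  [4] u=3 | in ⊥ | out [-3,0] | ==
  [5] u=4 | in [-3,5] | out [-4,4] | prev ⊥ | push {}
  [6] u=5 | in [-3,0] | out [-3,0] | prev ⊥ | push {0}
  [7] u=6 | in [-3,0] | out [-5,2] | prev ⊥ | push {}
  [8] u=0 | in [-3,3] | out [-5,5] | prev [-3,5] | push {4}
  [9] u=4 | in [-5,5] | out [-6,4] | prev [-4,4] | push {}

Converged values:
  [0] [-5,5]
  [1] [-5,0]
  [2] [-1,3]
  [3] [-3,0]
  [4] [-6,4]
  [5] [-3,0]
  [6] [-5,2]

[-6,4]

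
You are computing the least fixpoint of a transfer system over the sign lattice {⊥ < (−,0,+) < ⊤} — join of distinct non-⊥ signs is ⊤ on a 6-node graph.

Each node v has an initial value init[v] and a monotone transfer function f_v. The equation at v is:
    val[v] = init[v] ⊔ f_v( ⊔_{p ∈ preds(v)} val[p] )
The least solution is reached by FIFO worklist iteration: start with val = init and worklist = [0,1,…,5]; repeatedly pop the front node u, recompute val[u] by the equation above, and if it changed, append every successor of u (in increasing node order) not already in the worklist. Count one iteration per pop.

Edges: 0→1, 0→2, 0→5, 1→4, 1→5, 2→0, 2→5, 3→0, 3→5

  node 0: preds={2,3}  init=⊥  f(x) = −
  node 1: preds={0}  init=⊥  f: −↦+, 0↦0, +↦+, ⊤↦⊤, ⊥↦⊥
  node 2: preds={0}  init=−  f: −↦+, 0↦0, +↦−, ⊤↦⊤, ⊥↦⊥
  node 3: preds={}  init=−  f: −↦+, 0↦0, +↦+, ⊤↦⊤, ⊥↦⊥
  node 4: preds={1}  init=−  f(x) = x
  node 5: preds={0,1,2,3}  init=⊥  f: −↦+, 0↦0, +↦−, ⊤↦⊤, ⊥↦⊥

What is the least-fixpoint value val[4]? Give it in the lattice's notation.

Trace (7 dequeues):
  [1] u=0 | in − | out − | prev ⊥ | push {}
  [2] u=1 | in − | out + | prev ⊥ | push {}
  [3] u=2 | in − | out ⊤ | prev − | push {0}
  [4] u=3 | in ⊥ | out − | ==
  [5] u=4 | in + | out ⊤ | prev − | push {}
  [6] u=5 | in ⊤ | out ⊤ | prev ⊥ | push {}
  [7] u=0 | in ⊤ | out − | ==

Converged values:
  [0] −
  [1] +
  [2] ⊤
  [3] −
  [4] ⊤
  [5] ⊤

⊤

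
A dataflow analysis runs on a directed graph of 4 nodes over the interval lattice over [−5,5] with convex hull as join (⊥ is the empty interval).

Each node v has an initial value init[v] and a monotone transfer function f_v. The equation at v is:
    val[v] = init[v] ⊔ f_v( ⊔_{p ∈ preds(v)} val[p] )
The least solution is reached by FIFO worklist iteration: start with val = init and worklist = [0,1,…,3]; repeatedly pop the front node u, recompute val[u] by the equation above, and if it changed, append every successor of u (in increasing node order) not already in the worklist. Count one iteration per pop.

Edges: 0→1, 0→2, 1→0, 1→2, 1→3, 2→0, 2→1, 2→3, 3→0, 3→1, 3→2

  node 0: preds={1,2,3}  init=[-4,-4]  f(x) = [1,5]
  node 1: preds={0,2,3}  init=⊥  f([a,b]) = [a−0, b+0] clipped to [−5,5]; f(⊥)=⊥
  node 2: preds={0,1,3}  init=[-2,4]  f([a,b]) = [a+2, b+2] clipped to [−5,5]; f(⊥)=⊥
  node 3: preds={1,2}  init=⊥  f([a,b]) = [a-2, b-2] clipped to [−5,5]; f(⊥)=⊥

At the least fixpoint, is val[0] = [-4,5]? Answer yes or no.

yes

Worklist (10 pops):
  #1 pop 0: in=[-2,4] → [-4,5] (was [-4,-4]); enqueue []
  #2 pop 1: in=[-4,5] → [-4,5] (was ⊥); enqueue [0]
  #3 pop 2: in=[-4,5] → [-2,5] (was [-2,4]); enqueue [1]
  #4 pop 3: in=[-4,5] → [-5,3] (was ⊥); enqueue [2]
  #5 pop 0: in=[-5,5] → [-4,5] (no change)
  #6 pop 1: in=[-5,5] → [-5,5] (was [-4,5]); enqueue [0,3]
  #7 pop 2: in=[-5,5] → [-3,5] (was [-2,5]); enqueue [1]
  #8 pop 0: in=[-5,5] → [-4,5] (no change)
  #9 pop 3: in=[-5,5] → [-5,3] (no change)
  #10 pop 1: in=[-5,5] → [-5,5] (no change)

Fixpoint:
  val[0] = [-4,5]
  val[1] = [-5,5]
  val[2] = [-3,5]
  val[3] = [-5,3]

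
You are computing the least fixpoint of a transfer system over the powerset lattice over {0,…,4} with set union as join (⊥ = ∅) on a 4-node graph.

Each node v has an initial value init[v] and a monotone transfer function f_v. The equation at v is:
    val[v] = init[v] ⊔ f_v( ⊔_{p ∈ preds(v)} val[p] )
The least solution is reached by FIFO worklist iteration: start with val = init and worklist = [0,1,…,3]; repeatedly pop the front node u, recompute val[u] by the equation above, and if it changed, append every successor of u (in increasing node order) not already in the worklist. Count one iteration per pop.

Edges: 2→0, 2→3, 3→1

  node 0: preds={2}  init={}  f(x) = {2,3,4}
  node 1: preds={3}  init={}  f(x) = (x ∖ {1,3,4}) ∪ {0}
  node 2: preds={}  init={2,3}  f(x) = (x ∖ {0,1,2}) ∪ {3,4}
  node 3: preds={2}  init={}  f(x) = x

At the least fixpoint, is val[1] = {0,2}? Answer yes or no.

Iteration log — 6 steps:
  step 1. node 0  ⊔preds={2,3}  new={2,3,4}  old={}  +wl: 
  step 2. node 1  ⊔preds={}  new={0}  old={}  +wl: 
  step 3. node 2  ⊔preds={}  new={2,3,4}  old={2,3}  +wl: 0
  step 4. node 3  ⊔preds={2,3,4}  new={2,3,4}  old={}  +wl: 1
  step 5. node 0  ⊔preds={2,3,4}  new={2,3,4}  stable
  step 6. node 1  ⊔preds={2,3,4}  new={0,2}  old={0}  +wl: 

Least fixpoint reached:
  node 0: {2,3,4}
  node 1: {0,2}
  node 2: {2,3,4}
  node 3: {2,3,4}

yes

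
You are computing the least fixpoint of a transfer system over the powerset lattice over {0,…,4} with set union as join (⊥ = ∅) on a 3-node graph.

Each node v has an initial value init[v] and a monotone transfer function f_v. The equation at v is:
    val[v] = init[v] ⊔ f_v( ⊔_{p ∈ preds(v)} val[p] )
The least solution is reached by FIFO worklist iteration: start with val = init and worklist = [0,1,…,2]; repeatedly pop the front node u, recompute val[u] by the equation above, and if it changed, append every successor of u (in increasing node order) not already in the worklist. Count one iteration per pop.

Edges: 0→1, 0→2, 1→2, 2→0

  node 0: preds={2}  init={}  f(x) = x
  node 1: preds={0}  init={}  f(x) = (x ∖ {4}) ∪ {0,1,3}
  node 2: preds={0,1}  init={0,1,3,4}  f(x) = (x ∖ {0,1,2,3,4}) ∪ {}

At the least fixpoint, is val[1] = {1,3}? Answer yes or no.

no

Trace (3 dequeues):
  [1] u=0 | in {0,1,3,4} | out {0,1,3,4} | prev {} | push {}
  [2] u=1 | in {0,1,3,4} | out {0,1,3} | prev {} | push {}
  [3] u=2 | in {0,1,3,4} | out {0,1,3,4} | ==

Converged values:
  [0] {0,1,3,4}
  [1] {0,1,3}
  [2] {0,1,3,4}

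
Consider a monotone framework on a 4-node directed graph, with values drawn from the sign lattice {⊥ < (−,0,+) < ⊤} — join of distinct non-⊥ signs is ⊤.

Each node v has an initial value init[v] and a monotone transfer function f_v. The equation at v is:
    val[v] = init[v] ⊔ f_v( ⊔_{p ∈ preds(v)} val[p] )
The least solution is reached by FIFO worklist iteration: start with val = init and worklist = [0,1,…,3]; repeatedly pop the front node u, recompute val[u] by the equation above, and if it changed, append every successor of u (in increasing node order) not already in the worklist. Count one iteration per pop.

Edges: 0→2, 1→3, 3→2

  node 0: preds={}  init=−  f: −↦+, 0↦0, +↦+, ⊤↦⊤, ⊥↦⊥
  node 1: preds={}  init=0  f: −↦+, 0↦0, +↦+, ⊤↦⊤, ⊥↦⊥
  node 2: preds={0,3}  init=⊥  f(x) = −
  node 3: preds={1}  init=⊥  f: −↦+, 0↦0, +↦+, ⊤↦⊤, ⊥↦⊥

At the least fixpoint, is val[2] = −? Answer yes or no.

yes

Trace (5 dequeues):
  [1] u=0 | in ⊥ | out − | ==
  [2] u=1 | in ⊥ | out 0 | ==
  [3] u=2 | in − | out − | prev ⊥ | push {}
  [4] u=3 | in 0 | out 0 | prev ⊥ | push {2}
  [5] u=2 | in ⊤ | out − | ==

Converged values:
  [0] −
  [1] 0
  [2] −
  [3] 0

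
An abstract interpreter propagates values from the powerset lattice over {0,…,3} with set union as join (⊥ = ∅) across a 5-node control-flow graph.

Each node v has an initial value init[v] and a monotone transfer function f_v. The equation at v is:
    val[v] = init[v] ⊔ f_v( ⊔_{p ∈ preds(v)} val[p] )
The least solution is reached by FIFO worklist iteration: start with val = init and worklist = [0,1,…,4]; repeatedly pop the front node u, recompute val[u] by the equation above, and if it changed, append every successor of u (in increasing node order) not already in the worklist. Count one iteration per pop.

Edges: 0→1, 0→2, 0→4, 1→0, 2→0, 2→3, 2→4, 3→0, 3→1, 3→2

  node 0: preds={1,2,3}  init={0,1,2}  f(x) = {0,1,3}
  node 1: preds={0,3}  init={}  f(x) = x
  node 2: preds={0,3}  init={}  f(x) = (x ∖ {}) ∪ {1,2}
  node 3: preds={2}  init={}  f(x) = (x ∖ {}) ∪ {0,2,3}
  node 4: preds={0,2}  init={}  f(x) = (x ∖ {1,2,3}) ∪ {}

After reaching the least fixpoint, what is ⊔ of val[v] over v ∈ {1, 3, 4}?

{0,1,2,3}

Iteration log — 8 steps:
  step 1. node 0  ⊔preds={}  new={0,1,2,3}  old={0,1,2}  +wl: 
  step 2. node 1  ⊔preds={0,1,2,3}  new={0,1,2,3}  old={}  +wl: 0
  step 3. node 2  ⊔preds={0,1,2,3}  new={0,1,2,3}  old={}  +wl: 
  step 4. node 3  ⊔preds={0,1,2,3}  new={0,1,2,3}  old={}  +wl: 1,2
  step 5. node 4  ⊔preds={0,1,2,3}  new={0}  old={}  +wl: 
  step 6. node 0  ⊔preds={0,1,2,3}  new={0,1,2,3}  stable
  step 7. node 1  ⊔preds={0,1,2,3}  new={0,1,2,3}  stable
  step 8. node 2  ⊔preds={0,1,2,3}  new={0,1,2,3}  stable

Least fixpoint reached:
  node 0: {0,1,2,3}
  node 1: {0,1,2,3}
  node 2: {0,1,2,3}
  node 3: {0,1,2,3}
  node 4: {0}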